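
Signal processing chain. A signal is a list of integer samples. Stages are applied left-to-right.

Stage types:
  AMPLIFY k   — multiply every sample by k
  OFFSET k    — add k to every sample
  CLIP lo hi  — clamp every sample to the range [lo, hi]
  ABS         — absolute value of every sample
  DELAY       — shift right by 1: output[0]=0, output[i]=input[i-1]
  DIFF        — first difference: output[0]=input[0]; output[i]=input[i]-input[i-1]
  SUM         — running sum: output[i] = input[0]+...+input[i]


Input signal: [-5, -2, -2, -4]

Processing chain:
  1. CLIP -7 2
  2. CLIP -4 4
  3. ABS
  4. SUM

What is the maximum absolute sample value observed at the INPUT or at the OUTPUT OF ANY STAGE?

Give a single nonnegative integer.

Input: [-5, -2, -2, -4] (max |s|=5)
Stage 1 (CLIP -7 2): clip(-5,-7,2)=-5, clip(-2,-7,2)=-2, clip(-2,-7,2)=-2, clip(-4,-7,2)=-4 -> [-5, -2, -2, -4] (max |s|=5)
Stage 2 (CLIP -4 4): clip(-5,-4,4)=-4, clip(-2,-4,4)=-2, clip(-2,-4,4)=-2, clip(-4,-4,4)=-4 -> [-4, -2, -2, -4] (max |s|=4)
Stage 3 (ABS): |-4|=4, |-2|=2, |-2|=2, |-4|=4 -> [4, 2, 2, 4] (max |s|=4)
Stage 4 (SUM): sum[0..0]=4, sum[0..1]=6, sum[0..2]=8, sum[0..3]=12 -> [4, 6, 8, 12] (max |s|=12)
Overall max amplitude: 12

Answer: 12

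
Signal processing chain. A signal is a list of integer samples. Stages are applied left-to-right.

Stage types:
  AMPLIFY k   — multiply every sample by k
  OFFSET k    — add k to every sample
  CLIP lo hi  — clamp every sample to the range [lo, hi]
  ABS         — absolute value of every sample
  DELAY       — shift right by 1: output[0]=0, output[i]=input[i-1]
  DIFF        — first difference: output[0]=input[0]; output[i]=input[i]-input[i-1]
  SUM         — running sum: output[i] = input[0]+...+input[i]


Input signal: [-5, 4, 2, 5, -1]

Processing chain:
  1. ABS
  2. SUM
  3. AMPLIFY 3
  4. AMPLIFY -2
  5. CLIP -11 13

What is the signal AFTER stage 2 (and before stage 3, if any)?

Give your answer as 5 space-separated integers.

Input: [-5, 4, 2, 5, -1]
Stage 1 (ABS): |-5|=5, |4|=4, |2|=2, |5|=5, |-1|=1 -> [5, 4, 2, 5, 1]
Stage 2 (SUM): sum[0..0]=5, sum[0..1]=9, sum[0..2]=11, sum[0..3]=16, sum[0..4]=17 -> [5, 9, 11, 16, 17]

Answer: 5 9 11 16 17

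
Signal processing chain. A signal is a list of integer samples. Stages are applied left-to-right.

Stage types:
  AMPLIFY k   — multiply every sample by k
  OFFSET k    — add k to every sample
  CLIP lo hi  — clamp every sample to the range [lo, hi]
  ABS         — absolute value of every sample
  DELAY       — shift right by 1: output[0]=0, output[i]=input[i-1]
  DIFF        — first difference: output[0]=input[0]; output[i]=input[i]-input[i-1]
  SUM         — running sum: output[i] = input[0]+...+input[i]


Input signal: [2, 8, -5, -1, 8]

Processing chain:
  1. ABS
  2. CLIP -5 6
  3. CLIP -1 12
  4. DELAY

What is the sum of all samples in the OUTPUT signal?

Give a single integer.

Answer: 14

Derivation:
Input: [2, 8, -5, -1, 8]
Stage 1 (ABS): |2|=2, |8|=8, |-5|=5, |-1|=1, |8|=8 -> [2, 8, 5, 1, 8]
Stage 2 (CLIP -5 6): clip(2,-5,6)=2, clip(8,-5,6)=6, clip(5,-5,6)=5, clip(1,-5,6)=1, clip(8,-5,6)=6 -> [2, 6, 5, 1, 6]
Stage 3 (CLIP -1 12): clip(2,-1,12)=2, clip(6,-1,12)=6, clip(5,-1,12)=5, clip(1,-1,12)=1, clip(6,-1,12)=6 -> [2, 6, 5, 1, 6]
Stage 4 (DELAY): [0, 2, 6, 5, 1] = [0, 2, 6, 5, 1] -> [0, 2, 6, 5, 1]
Output sum: 14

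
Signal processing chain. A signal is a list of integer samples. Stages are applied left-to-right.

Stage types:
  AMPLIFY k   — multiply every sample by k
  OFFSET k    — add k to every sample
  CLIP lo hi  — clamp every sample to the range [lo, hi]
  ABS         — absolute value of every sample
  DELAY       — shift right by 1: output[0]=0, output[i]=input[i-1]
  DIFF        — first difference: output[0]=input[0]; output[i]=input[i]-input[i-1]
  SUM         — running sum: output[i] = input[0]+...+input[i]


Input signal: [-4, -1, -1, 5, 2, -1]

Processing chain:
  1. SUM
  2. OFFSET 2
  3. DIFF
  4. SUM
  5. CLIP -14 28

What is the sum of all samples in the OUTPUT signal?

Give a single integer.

Answer: -3

Derivation:
Input: [-4, -1, -1, 5, 2, -1]
Stage 1 (SUM): sum[0..0]=-4, sum[0..1]=-5, sum[0..2]=-6, sum[0..3]=-1, sum[0..4]=1, sum[0..5]=0 -> [-4, -5, -6, -1, 1, 0]
Stage 2 (OFFSET 2): -4+2=-2, -5+2=-3, -6+2=-4, -1+2=1, 1+2=3, 0+2=2 -> [-2, -3, -4, 1, 3, 2]
Stage 3 (DIFF): s[0]=-2, -3--2=-1, -4--3=-1, 1--4=5, 3-1=2, 2-3=-1 -> [-2, -1, -1, 5, 2, -1]
Stage 4 (SUM): sum[0..0]=-2, sum[0..1]=-3, sum[0..2]=-4, sum[0..3]=1, sum[0..4]=3, sum[0..5]=2 -> [-2, -3, -4, 1, 3, 2]
Stage 5 (CLIP -14 28): clip(-2,-14,28)=-2, clip(-3,-14,28)=-3, clip(-4,-14,28)=-4, clip(1,-14,28)=1, clip(3,-14,28)=3, clip(2,-14,28)=2 -> [-2, -3, -4, 1, 3, 2]
Output sum: -3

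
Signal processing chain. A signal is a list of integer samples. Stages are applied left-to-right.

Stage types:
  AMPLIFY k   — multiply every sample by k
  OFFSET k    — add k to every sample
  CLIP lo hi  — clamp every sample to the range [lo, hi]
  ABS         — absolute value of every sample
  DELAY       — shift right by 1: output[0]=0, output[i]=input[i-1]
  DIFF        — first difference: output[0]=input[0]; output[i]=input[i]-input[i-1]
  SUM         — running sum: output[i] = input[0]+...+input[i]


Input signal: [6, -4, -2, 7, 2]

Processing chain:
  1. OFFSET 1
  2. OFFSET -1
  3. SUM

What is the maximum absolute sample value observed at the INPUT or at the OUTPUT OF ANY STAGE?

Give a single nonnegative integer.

Input: [6, -4, -2, 7, 2] (max |s|=7)
Stage 1 (OFFSET 1): 6+1=7, -4+1=-3, -2+1=-1, 7+1=8, 2+1=3 -> [7, -3, -1, 8, 3] (max |s|=8)
Stage 2 (OFFSET -1): 7+-1=6, -3+-1=-4, -1+-1=-2, 8+-1=7, 3+-1=2 -> [6, -4, -2, 7, 2] (max |s|=7)
Stage 3 (SUM): sum[0..0]=6, sum[0..1]=2, sum[0..2]=0, sum[0..3]=7, sum[0..4]=9 -> [6, 2, 0, 7, 9] (max |s|=9)
Overall max amplitude: 9

Answer: 9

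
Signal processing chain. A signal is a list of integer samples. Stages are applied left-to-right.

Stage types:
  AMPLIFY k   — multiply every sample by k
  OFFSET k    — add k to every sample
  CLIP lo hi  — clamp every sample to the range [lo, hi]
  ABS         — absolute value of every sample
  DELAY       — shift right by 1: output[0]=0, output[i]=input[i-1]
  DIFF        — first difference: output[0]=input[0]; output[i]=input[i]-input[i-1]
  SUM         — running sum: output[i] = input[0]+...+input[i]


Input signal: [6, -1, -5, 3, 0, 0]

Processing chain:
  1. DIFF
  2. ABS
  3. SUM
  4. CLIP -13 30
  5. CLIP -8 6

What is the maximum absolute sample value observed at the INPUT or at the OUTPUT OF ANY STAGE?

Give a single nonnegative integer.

Answer: 28

Derivation:
Input: [6, -1, -5, 3, 0, 0] (max |s|=6)
Stage 1 (DIFF): s[0]=6, -1-6=-7, -5--1=-4, 3--5=8, 0-3=-3, 0-0=0 -> [6, -7, -4, 8, -3, 0] (max |s|=8)
Stage 2 (ABS): |6|=6, |-7|=7, |-4|=4, |8|=8, |-3|=3, |0|=0 -> [6, 7, 4, 8, 3, 0] (max |s|=8)
Stage 3 (SUM): sum[0..0]=6, sum[0..1]=13, sum[0..2]=17, sum[0..3]=25, sum[0..4]=28, sum[0..5]=28 -> [6, 13, 17, 25, 28, 28] (max |s|=28)
Stage 4 (CLIP -13 30): clip(6,-13,30)=6, clip(13,-13,30)=13, clip(17,-13,30)=17, clip(25,-13,30)=25, clip(28,-13,30)=28, clip(28,-13,30)=28 -> [6, 13, 17, 25, 28, 28] (max |s|=28)
Stage 5 (CLIP -8 6): clip(6,-8,6)=6, clip(13,-8,6)=6, clip(17,-8,6)=6, clip(25,-8,6)=6, clip(28,-8,6)=6, clip(28,-8,6)=6 -> [6, 6, 6, 6, 6, 6] (max |s|=6)
Overall max amplitude: 28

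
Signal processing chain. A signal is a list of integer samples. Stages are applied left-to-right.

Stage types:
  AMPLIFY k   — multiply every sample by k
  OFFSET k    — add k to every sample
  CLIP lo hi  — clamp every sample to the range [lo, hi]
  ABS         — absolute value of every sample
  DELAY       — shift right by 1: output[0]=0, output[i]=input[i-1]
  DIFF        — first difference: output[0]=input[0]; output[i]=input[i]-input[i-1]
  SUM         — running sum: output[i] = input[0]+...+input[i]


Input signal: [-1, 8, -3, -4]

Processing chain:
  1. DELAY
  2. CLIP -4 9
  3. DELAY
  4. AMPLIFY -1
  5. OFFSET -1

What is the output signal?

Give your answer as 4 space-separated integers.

Input: [-1, 8, -3, -4]
Stage 1 (DELAY): [0, -1, 8, -3] = [0, -1, 8, -3] -> [0, -1, 8, -3]
Stage 2 (CLIP -4 9): clip(0,-4,9)=0, clip(-1,-4,9)=-1, clip(8,-4,9)=8, clip(-3,-4,9)=-3 -> [0, -1, 8, -3]
Stage 3 (DELAY): [0, 0, -1, 8] = [0, 0, -1, 8] -> [0, 0, -1, 8]
Stage 4 (AMPLIFY -1): 0*-1=0, 0*-1=0, -1*-1=1, 8*-1=-8 -> [0, 0, 1, -8]
Stage 5 (OFFSET -1): 0+-1=-1, 0+-1=-1, 1+-1=0, -8+-1=-9 -> [-1, -1, 0, -9]

Answer: -1 -1 0 -9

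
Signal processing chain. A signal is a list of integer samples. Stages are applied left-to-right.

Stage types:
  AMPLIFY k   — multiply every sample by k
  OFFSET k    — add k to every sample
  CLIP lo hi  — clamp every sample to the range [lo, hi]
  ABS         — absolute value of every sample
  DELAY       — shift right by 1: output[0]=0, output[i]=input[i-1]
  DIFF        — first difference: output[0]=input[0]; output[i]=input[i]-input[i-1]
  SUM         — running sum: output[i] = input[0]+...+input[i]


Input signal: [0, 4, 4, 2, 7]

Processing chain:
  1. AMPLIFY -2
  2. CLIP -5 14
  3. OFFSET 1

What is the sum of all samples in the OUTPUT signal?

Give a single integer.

Answer: -14

Derivation:
Input: [0, 4, 4, 2, 7]
Stage 1 (AMPLIFY -2): 0*-2=0, 4*-2=-8, 4*-2=-8, 2*-2=-4, 7*-2=-14 -> [0, -8, -8, -4, -14]
Stage 2 (CLIP -5 14): clip(0,-5,14)=0, clip(-8,-5,14)=-5, clip(-8,-5,14)=-5, clip(-4,-5,14)=-4, clip(-14,-5,14)=-5 -> [0, -5, -5, -4, -5]
Stage 3 (OFFSET 1): 0+1=1, -5+1=-4, -5+1=-4, -4+1=-3, -5+1=-4 -> [1, -4, -4, -3, -4]
Output sum: -14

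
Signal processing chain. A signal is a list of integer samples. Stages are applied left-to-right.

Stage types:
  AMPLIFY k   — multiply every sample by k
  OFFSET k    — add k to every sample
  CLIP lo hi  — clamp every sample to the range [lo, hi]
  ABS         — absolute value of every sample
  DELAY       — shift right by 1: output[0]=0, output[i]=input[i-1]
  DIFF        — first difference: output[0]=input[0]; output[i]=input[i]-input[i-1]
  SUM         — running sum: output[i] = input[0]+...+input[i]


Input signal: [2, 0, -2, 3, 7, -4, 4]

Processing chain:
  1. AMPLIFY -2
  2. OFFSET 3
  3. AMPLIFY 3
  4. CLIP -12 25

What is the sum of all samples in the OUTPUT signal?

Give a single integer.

Answer: 19

Derivation:
Input: [2, 0, -2, 3, 7, -4, 4]
Stage 1 (AMPLIFY -2): 2*-2=-4, 0*-2=0, -2*-2=4, 3*-2=-6, 7*-2=-14, -4*-2=8, 4*-2=-8 -> [-4, 0, 4, -6, -14, 8, -8]
Stage 2 (OFFSET 3): -4+3=-1, 0+3=3, 4+3=7, -6+3=-3, -14+3=-11, 8+3=11, -8+3=-5 -> [-1, 3, 7, -3, -11, 11, -5]
Stage 3 (AMPLIFY 3): -1*3=-3, 3*3=9, 7*3=21, -3*3=-9, -11*3=-33, 11*3=33, -5*3=-15 -> [-3, 9, 21, -9, -33, 33, -15]
Stage 4 (CLIP -12 25): clip(-3,-12,25)=-3, clip(9,-12,25)=9, clip(21,-12,25)=21, clip(-9,-12,25)=-9, clip(-33,-12,25)=-12, clip(33,-12,25)=25, clip(-15,-12,25)=-12 -> [-3, 9, 21, -9, -12, 25, -12]
Output sum: 19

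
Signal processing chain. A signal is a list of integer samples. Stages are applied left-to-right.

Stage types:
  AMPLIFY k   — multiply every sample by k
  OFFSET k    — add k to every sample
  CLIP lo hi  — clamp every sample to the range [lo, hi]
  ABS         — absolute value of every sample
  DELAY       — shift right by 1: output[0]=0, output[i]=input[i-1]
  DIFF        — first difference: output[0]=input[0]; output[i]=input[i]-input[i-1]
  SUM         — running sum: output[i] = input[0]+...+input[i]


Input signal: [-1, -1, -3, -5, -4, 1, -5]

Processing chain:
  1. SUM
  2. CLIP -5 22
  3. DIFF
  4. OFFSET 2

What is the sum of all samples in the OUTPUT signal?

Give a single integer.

Answer: 9

Derivation:
Input: [-1, -1, -3, -5, -4, 1, -5]
Stage 1 (SUM): sum[0..0]=-1, sum[0..1]=-2, sum[0..2]=-5, sum[0..3]=-10, sum[0..4]=-14, sum[0..5]=-13, sum[0..6]=-18 -> [-1, -2, -5, -10, -14, -13, -18]
Stage 2 (CLIP -5 22): clip(-1,-5,22)=-1, clip(-2,-5,22)=-2, clip(-5,-5,22)=-5, clip(-10,-5,22)=-5, clip(-14,-5,22)=-5, clip(-13,-5,22)=-5, clip(-18,-5,22)=-5 -> [-1, -2, -5, -5, -5, -5, -5]
Stage 3 (DIFF): s[0]=-1, -2--1=-1, -5--2=-3, -5--5=0, -5--5=0, -5--5=0, -5--5=0 -> [-1, -1, -3, 0, 0, 0, 0]
Stage 4 (OFFSET 2): -1+2=1, -1+2=1, -3+2=-1, 0+2=2, 0+2=2, 0+2=2, 0+2=2 -> [1, 1, -1, 2, 2, 2, 2]
Output sum: 9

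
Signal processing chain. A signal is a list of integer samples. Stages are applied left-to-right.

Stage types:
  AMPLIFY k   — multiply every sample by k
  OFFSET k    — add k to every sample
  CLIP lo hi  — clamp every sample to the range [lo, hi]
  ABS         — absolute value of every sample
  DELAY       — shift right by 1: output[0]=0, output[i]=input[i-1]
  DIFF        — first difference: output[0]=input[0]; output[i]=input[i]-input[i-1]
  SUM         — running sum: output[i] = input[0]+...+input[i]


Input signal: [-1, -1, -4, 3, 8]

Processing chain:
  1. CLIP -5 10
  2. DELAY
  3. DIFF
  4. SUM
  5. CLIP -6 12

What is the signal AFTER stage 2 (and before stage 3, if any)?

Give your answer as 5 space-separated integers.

Answer: 0 -1 -1 -4 3

Derivation:
Input: [-1, -1, -4, 3, 8]
Stage 1 (CLIP -5 10): clip(-1,-5,10)=-1, clip(-1,-5,10)=-1, clip(-4,-5,10)=-4, clip(3,-5,10)=3, clip(8,-5,10)=8 -> [-1, -1, -4, 3, 8]
Stage 2 (DELAY): [0, -1, -1, -4, 3] = [0, -1, -1, -4, 3] -> [0, -1, -1, -4, 3]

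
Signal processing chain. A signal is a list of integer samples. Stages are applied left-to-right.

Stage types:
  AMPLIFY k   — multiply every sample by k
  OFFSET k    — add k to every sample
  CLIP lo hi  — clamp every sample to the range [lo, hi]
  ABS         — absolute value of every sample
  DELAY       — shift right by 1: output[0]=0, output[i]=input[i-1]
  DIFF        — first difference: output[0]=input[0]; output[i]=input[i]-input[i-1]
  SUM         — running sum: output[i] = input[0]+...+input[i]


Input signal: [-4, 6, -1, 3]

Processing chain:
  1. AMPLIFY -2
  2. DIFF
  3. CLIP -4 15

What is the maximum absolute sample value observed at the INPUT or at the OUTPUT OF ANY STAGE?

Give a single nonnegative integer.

Input: [-4, 6, -1, 3] (max |s|=6)
Stage 1 (AMPLIFY -2): -4*-2=8, 6*-2=-12, -1*-2=2, 3*-2=-6 -> [8, -12, 2, -6] (max |s|=12)
Stage 2 (DIFF): s[0]=8, -12-8=-20, 2--12=14, -6-2=-8 -> [8, -20, 14, -8] (max |s|=20)
Stage 3 (CLIP -4 15): clip(8,-4,15)=8, clip(-20,-4,15)=-4, clip(14,-4,15)=14, clip(-8,-4,15)=-4 -> [8, -4, 14, -4] (max |s|=14)
Overall max amplitude: 20

Answer: 20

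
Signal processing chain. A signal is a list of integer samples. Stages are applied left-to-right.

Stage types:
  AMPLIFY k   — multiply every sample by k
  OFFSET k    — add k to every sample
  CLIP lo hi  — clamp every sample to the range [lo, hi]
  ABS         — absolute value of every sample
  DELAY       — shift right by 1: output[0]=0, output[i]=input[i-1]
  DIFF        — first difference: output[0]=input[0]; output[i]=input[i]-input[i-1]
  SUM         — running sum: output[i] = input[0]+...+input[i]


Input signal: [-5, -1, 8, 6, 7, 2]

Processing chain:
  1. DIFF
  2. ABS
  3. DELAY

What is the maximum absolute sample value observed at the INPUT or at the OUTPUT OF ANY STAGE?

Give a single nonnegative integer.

Input: [-5, -1, 8, 6, 7, 2] (max |s|=8)
Stage 1 (DIFF): s[0]=-5, -1--5=4, 8--1=9, 6-8=-2, 7-6=1, 2-7=-5 -> [-5, 4, 9, -2, 1, -5] (max |s|=9)
Stage 2 (ABS): |-5|=5, |4|=4, |9|=9, |-2|=2, |1|=1, |-5|=5 -> [5, 4, 9, 2, 1, 5] (max |s|=9)
Stage 3 (DELAY): [0, 5, 4, 9, 2, 1] = [0, 5, 4, 9, 2, 1] -> [0, 5, 4, 9, 2, 1] (max |s|=9)
Overall max amplitude: 9

Answer: 9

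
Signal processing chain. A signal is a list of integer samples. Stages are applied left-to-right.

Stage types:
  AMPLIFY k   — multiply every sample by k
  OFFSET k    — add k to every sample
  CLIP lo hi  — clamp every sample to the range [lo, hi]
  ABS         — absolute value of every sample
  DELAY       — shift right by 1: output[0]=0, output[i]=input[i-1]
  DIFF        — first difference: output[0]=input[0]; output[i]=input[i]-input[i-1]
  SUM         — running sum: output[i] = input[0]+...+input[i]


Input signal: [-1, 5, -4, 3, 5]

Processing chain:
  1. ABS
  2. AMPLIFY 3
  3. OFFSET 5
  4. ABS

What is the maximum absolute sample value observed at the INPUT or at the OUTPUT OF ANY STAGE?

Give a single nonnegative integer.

Answer: 20

Derivation:
Input: [-1, 5, -4, 3, 5] (max |s|=5)
Stage 1 (ABS): |-1|=1, |5|=5, |-4|=4, |3|=3, |5|=5 -> [1, 5, 4, 3, 5] (max |s|=5)
Stage 2 (AMPLIFY 3): 1*3=3, 5*3=15, 4*3=12, 3*3=9, 5*3=15 -> [3, 15, 12, 9, 15] (max |s|=15)
Stage 3 (OFFSET 5): 3+5=8, 15+5=20, 12+5=17, 9+5=14, 15+5=20 -> [8, 20, 17, 14, 20] (max |s|=20)
Stage 4 (ABS): |8|=8, |20|=20, |17|=17, |14|=14, |20|=20 -> [8, 20, 17, 14, 20] (max |s|=20)
Overall max amplitude: 20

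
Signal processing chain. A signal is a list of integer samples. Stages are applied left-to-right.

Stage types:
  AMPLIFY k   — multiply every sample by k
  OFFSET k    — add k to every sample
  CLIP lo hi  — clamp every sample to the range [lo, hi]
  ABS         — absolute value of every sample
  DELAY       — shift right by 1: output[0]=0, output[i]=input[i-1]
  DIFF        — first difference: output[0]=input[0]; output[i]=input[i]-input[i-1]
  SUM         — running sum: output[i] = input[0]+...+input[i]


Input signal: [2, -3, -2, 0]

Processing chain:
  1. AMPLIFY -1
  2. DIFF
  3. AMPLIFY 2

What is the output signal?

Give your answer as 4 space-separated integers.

Input: [2, -3, -2, 0]
Stage 1 (AMPLIFY -1): 2*-1=-2, -3*-1=3, -2*-1=2, 0*-1=0 -> [-2, 3, 2, 0]
Stage 2 (DIFF): s[0]=-2, 3--2=5, 2-3=-1, 0-2=-2 -> [-2, 5, -1, -2]
Stage 3 (AMPLIFY 2): -2*2=-4, 5*2=10, -1*2=-2, -2*2=-4 -> [-4, 10, -2, -4]

Answer: -4 10 -2 -4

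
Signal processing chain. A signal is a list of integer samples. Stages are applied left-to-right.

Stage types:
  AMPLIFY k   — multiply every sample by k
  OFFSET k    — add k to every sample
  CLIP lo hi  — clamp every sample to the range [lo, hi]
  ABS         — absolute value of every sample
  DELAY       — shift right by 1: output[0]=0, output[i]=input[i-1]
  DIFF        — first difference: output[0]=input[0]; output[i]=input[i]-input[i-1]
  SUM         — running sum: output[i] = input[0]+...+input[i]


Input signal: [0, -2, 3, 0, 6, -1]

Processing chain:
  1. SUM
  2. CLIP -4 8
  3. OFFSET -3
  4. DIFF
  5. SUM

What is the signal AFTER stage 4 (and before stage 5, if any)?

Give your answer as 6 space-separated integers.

Input: [0, -2, 3, 0, 6, -1]
Stage 1 (SUM): sum[0..0]=0, sum[0..1]=-2, sum[0..2]=1, sum[0..3]=1, sum[0..4]=7, sum[0..5]=6 -> [0, -2, 1, 1, 7, 6]
Stage 2 (CLIP -4 8): clip(0,-4,8)=0, clip(-2,-4,8)=-2, clip(1,-4,8)=1, clip(1,-4,8)=1, clip(7,-4,8)=7, clip(6,-4,8)=6 -> [0, -2, 1, 1, 7, 6]
Stage 3 (OFFSET -3): 0+-3=-3, -2+-3=-5, 1+-3=-2, 1+-3=-2, 7+-3=4, 6+-3=3 -> [-3, -5, -2, -2, 4, 3]
Stage 4 (DIFF): s[0]=-3, -5--3=-2, -2--5=3, -2--2=0, 4--2=6, 3-4=-1 -> [-3, -2, 3, 0, 6, -1]

Answer: -3 -2 3 0 6 -1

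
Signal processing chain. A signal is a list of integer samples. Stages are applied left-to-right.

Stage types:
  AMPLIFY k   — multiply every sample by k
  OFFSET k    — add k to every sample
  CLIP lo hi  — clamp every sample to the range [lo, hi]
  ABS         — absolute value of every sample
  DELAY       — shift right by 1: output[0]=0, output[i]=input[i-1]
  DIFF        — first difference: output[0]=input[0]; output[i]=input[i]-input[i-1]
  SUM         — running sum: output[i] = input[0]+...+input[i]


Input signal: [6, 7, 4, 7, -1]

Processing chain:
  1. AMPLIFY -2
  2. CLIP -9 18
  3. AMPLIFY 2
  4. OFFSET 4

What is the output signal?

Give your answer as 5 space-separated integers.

Input: [6, 7, 4, 7, -1]
Stage 1 (AMPLIFY -2): 6*-2=-12, 7*-2=-14, 4*-2=-8, 7*-2=-14, -1*-2=2 -> [-12, -14, -8, -14, 2]
Stage 2 (CLIP -9 18): clip(-12,-9,18)=-9, clip(-14,-9,18)=-9, clip(-8,-9,18)=-8, clip(-14,-9,18)=-9, clip(2,-9,18)=2 -> [-9, -9, -8, -9, 2]
Stage 3 (AMPLIFY 2): -9*2=-18, -9*2=-18, -8*2=-16, -9*2=-18, 2*2=4 -> [-18, -18, -16, -18, 4]
Stage 4 (OFFSET 4): -18+4=-14, -18+4=-14, -16+4=-12, -18+4=-14, 4+4=8 -> [-14, -14, -12, -14, 8]

Answer: -14 -14 -12 -14 8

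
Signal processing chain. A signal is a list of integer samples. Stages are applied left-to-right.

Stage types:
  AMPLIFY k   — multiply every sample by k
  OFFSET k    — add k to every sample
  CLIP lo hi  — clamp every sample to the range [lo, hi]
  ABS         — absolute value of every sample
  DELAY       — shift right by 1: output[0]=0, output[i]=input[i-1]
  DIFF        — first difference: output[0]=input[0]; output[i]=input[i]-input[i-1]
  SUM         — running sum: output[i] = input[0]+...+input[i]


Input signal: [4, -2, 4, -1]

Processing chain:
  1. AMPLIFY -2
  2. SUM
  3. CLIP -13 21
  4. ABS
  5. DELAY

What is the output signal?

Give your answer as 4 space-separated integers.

Answer: 0 8 4 12

Derivation:
Input: [4, -2, 4, -1]
Stage 1 (AMPLIFY -2): 4*-2=-8, -2*-2=4, 4*-2=-8, -1*-2=2 -> [-8, 4, -8, 2]
Stage 2 (SUM): sum[0..0]=-8, sum[0..1]=-4, sum[0..2]=-12, sum[0..3]=-10 -> [-8, -4, -12, -10]
Stage 3 (CLIP -13 21): clip(-8,-13,21)=-8, clip(-4,-13,21)=-4, clip(-12,-13,21)=-12, clip(-10,-13,21)=-10 -> [-8, -4, -12, -10]
Stage 4 (ABS): |-8|=8, |-4|=4, |-12|=12, |-10|=10 -> [8, 4, 12, 10]
Stage 5 (DELAY): [0, 8, 4, 12] = [0, 8, 4, 12] -> [0, 8, 4, 12]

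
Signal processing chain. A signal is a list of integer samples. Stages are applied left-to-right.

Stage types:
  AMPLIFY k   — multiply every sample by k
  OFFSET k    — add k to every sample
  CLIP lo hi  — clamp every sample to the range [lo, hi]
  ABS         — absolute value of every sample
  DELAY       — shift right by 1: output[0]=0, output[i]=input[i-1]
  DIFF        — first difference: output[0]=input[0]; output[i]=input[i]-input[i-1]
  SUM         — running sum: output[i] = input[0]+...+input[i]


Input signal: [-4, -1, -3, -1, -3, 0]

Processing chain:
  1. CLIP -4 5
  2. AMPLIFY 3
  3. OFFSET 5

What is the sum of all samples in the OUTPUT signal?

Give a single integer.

Input: [-4, -1, -3, -1, -3, 0]
Stage 1 (CLIP -4 5): clip(-4,-4,5)=-4, clip(-1,-4,5)=-1, clip(-3,-4,5)=-3, clip(-1,-4,5)=-1, clip(-3,-4,5)=-3, clip(0,-4,5)=0 -> [-4, -1, -3, -1, -3, 0]
Stage 2 (AMPLIFY 3): -4*3=-12, -1*3=-3, -3*3=-9, -1*3=-3, -3*3=-9, 0*3=0 -> [-12, -3, -9, -3, -9, 0]
Stage 3 (OFFSET 5): -12+5=-7, -3+5=2, -9+5=-4, -3+5=2, -9+5=-4, 0+5=5 -> [-7, 2, -4, 2, -4, 5]
Output sum: -6

Answer: -6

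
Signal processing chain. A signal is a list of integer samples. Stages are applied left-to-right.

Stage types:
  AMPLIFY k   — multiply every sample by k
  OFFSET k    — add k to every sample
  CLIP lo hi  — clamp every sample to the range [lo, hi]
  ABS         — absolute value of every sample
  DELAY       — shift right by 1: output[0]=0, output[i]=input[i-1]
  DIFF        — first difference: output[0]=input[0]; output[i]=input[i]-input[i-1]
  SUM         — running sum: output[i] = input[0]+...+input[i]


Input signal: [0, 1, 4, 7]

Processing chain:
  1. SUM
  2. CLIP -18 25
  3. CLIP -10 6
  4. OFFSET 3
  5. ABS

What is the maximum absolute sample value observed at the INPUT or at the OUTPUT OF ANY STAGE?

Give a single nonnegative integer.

Answer: 12

Derivation:
Input: [0, 1, 4, 7] (max |s|=7)
Stage 1 (SUM): sum[0..0]=0, sum[0..1]=1, sum[0..2]=5, sum[0..3]=12 -> [0, 1, 5, 12] (max |s|=12)
Stage 2 (CLIP -18 25): clip(0,-18,25)=0, clip(1,-18,25)=1, clip(5,-18,25)=5, clip(12,-18,25)=12 -> [0, 1, 5, 12] (max |s|=12)
Stage 3 (CLIP -10 6): clip(0,-10,6)=0, clip(1,-10,6)=1, clip(5,-10,6)=5, clip(12,-10,6)=6 -> [0, 1, 5, 6] (max |s|=6)
Stage 4 (OFFSET 3): 0+3=3, 1+3=4, 5+3=8, 6+3=9 -> [3, 4, 8, 9] (max |s|=9)
Stage 5 (ABS): |3|=3, |4|=4, |8|=8, |9|=9 -> [3, 4, 8, 9] (max |s|=9)
Overall max amplitude: 12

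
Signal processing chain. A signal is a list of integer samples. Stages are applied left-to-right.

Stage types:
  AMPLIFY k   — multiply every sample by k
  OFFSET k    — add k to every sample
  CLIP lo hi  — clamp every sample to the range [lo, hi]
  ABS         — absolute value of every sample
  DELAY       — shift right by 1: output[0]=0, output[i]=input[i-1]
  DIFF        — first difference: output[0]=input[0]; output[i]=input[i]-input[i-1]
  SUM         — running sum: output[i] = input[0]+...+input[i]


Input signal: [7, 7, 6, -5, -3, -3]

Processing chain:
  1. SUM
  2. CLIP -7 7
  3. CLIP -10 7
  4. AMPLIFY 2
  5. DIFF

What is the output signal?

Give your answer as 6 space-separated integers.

Answer: 14 0 0 0 0 0

Derivation:
Input: [7, 7, 6, -5, -3, -3]
Stage 1 (SUM): sum[0..0]=7, sum[0..1]=14, sum[0..2]=20, sum[0..3]=15, sum[0..4]=12, sum[0..5]=9 -> [7, 14, 20, 15, 12, 9]
Stage 2 (CLIP -7 7): clip(7,-7,7)=7, clip(14,-7,7)=7, clip(20,-7,7)=7, clip(15,-7,7)=7, clip(12,-7,7)=7, clip(9,-7,7)=7 -> [7, 7, 7, 7, 7, 7]
Stage 3 (CLIP -10 7): clip(7,-10,7)=7, clip(7,-10,7)=7, clip(7,-10,7)=7, clip(7,-10,7)=7, clip(7,-10,7)=7, clip(7,-10,7)=7 -> [7, 7, 7, 7, 7, 7]
Stage 4 (AMPLIFY 2): 7*2=14, 7*2=14, 7*2=14, 7*2=14, 7*2=14, 7*2=14 -> [14, 14, 14, 14, 14, 14]
Stage 5 (DIFF): s[0]=14, 14-14=0, 14-14=0, 14-14=0, 14-14=0, 14-14=0 -> [14, 0, 0, 0, 0, 0]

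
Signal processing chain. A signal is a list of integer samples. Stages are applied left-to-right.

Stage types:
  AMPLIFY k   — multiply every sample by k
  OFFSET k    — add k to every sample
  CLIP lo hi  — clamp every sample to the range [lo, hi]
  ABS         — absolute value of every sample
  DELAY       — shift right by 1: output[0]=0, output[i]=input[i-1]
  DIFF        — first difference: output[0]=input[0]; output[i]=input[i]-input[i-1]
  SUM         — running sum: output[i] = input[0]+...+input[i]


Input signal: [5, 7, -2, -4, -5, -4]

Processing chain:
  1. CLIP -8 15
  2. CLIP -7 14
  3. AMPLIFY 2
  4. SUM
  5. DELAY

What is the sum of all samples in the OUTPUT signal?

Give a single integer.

Answer: 68

Derivation:
Input: [5, 7, -2, -4, -5, -4]
Stage 1 (CLIP -8 15): clip(5,-8,15)=5, clip(7,-8,15)=7, clip(-2,-8,15)=-2, clip(-4,-8,15)=-4, clip(-5,-8,15)=-5, clip(-4,-8,15)=-4 -> [5, 7, -2, -4, -5, -4]
Stage 2 (CLIP -7 14): clip(5,-7,14)=5, clip(7,-7,14)=7, clip(-2,-7,14)=-2, clip(-4,-7,14)=-4, clip(-5,-7,14)=-5, clip(-4,-7,14)=-4 -> [5, 7, -2, -4, -5, -4]
Stage 3 (AMPLIFY 2): 5*2=10, 7*2=14, -2*2=-4, -4*2=-8, -5*2=-10, -4*2=-8 -> [10, 14, -4, -8, -10, -8]
Stage 4 (SUM): sum[0..0]=10, sum[0..1]=24, sum[0..2]=20, sum[0..3]=12, sum[0..4]=2, sum[0..5]=-6 -> [10, 24, 20, 12, 2, -6]
Stage 5 (DELAY): [0, 10, 24, 20, 12, 2] = [0, 10, 24, 20, 12, 2] -> [0, 10, 24, 20, 12, 2]
Output sum: 68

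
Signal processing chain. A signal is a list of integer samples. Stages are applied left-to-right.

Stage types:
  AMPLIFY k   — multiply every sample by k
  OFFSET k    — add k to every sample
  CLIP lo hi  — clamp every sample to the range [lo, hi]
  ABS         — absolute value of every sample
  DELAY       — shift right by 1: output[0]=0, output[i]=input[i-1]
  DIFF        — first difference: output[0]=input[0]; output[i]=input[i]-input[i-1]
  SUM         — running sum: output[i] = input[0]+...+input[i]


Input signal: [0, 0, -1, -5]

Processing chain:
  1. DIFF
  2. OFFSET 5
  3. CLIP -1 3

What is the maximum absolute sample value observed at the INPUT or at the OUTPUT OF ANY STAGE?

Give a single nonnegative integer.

Input: [0, 0, -1, -5] (max |s|=5)
Stage 1 (DIFF): s[0]=0, 0-0=0, -1-0=-1, -5--1=-4 -> [0, 0, -1, -4] (max |s|=4)
Stage 2 (OFFSET 5): 0+5=5, 0+5=5, -1+5=4, -4+5=1 -> [5, 5, 4, 1] (max |s|=5)
Stage 3 (CLIP -1 3): clip(5,-1,3)=3, clip(5,-1,3)=3, clip(4,-1,3)=3, clip(1,-1,3)=1 -> [3, 3, 3, 1] (max |s|=3)
Overall max amplitude: 5

Answer: 5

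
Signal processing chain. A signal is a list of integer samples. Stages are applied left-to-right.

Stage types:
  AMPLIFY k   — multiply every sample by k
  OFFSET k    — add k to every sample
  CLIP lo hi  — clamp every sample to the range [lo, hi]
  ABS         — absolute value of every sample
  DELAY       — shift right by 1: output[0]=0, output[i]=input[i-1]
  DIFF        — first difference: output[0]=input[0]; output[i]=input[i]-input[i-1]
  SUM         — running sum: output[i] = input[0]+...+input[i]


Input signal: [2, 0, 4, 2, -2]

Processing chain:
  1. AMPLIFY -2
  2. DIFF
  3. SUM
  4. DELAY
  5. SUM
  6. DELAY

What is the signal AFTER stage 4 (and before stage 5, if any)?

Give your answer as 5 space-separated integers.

Answer: 0 -4 0 -8 -4

Derivation:
Input: [2, 0, 4, 2, -2]
Stage 1 (AMPLIFY -2): 2*-2=-4, 0*-2=0, 4*-2=-8, 2*-2=-4, -2*-2=4 -> [-4, 0, -8, -4, 4]
Stage 2 (DIFF): s[0]=-4, 0--4=4, -8-0=-8, -4--8=4, 4--4=8 -> [-4, 4, -8, 4, 8]
Stage 3 (SUM): sum[0..0]=-4, sum[0..1]=0, sum[0..2]=-8, sum[0..3]=-4, sum[0..4]=4 -> [-4, 0, -8, -4, 4]
Stage 4 (DELAY): [0, -4, 0, -8, -4] = [0, -4, 0, -8, -4] -> [0, -4, 0, -8, -4]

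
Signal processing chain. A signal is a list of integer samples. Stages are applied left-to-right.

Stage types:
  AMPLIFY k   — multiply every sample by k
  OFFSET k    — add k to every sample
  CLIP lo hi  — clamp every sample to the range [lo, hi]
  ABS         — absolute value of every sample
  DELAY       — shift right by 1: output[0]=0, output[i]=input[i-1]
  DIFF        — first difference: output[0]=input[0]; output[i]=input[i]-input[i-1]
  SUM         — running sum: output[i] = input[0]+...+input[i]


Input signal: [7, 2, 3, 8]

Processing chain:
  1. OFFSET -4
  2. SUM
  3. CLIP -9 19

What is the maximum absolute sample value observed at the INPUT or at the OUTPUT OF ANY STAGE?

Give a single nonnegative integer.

Answer: 8

Derivation:
Input: [7, 2, 3, 8] (max |s|=8)
Stage 1 (OFFSET -4): 7+-4=3, 2+-4=-2, 3+-4=-1, 8+-4=4 -> [3, -2, -1, 4] (max |s|=4)
Stage 2 (SUM): sum[0..0]=3, sum[0..1]=1, sum[0..2]=0, sum[0..3]=4 -> [3, 1, 0, 4] (max |s|=4)
Stage 3 (CLIP -9 19): clip(3,-9,19)=3, clip(1,-9,19)=1, clip(0,-9,19)=0, clip(4,-9,19)=4 -> [3, 1, 0, 4] (max |s|=4)
Overall max amplitude: 8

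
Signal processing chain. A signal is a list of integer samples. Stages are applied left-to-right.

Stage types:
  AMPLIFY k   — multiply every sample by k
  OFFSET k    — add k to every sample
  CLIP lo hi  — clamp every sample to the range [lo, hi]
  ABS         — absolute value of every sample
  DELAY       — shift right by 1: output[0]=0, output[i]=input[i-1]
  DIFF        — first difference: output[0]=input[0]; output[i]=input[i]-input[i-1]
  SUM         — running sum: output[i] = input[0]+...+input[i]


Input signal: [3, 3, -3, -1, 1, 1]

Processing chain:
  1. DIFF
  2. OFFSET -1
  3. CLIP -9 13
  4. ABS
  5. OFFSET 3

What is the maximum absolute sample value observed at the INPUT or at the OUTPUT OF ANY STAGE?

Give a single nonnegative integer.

Answer: 10

Derivation:
Input: [3, 3, -3, -1, 1, 1] (max |s|=3)
Stage 1 (DIFF): s[0]=3, 3-3=0, -3-3=-6, -1--3=2, 1--1=2, 1-1=0 -> [3, 0, -6, 2, 2, 0] (max |s|=6)
Stage 2 (OFFSET -1): 3+-1=2, 0+-1=-1, -6+-1=-7, 2+-1=1, 2+-1=1, 0+-1=-1 -> [2, -1, -7, 1, 1, -1] (max |s|=7)
Stage 3 (CLIP -9 13): clip(2,-9,13)=2, clip(-1,-9,13)=-1, clip(-7,-9,13)=-7, clip(1,-9,13)=1, clip(1,-9,13)=1, clip(-1,-9,13)=-1 -> [2, -1, -7, 1, 1, -1] (max |s|=7)
Stage 4 (ABS): |2|=2, |-1|=1, |-7|=7, |1|=1, |1|=1, |-1|=1 -> [2, 1, 7, 1, 1, 1] (max |s|=7)
Stage 5 (OFFSET 3): 2+3=5, 1+3=4, 7+3=10, 1+3=4, 1+3=4, 1+3=4 -> [5, 4, 10, 4, 4, 4] (max |s|=10)
Overall max amplitude: 10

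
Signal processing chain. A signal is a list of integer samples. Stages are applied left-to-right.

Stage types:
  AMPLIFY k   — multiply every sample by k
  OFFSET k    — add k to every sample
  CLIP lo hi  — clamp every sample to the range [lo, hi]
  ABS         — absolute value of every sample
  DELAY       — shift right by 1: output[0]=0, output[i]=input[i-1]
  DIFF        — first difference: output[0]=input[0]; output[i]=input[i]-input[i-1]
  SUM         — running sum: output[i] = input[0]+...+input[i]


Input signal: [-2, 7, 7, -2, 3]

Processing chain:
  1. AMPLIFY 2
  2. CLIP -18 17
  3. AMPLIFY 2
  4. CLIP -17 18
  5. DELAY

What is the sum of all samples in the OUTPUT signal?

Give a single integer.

Input: [-2, 7, 7, -2, 3]
Stage 1 (AMPLIFY 2): -2*2=-4, 7*2=14, 7*2=14, -2*2=-4, 3*2=6 -> [-4, 14, 14, -4, 6]
Stage 2 (CLIP -18 17): clip(-4,-18,17)=-4, clip(14,-18,17)=14, clip(14,-18,17)=14, clip(-4,-18,17)=-4, clip(6,-18,17)=6 -> [-4, 14, 14, -4, 6]
Stage 3 (AMPLIFY 2): -4*2=-8, 14*2=28, 14*2=28, -4*2=-8, 6*2=12 -> [-8, 28, 28, -8, 12]
Stage 4 (CLIP -17 18): clip(-8,-17,18)=-8, clip(28,-17,18)=18, clip(28,-17,18)=18, clip(-8,-17,18)=-8, clip(12,-17,18)=12 -> [-8, 18, 18, -8, 12]
Stage 5 (DELAY): [0, -8, 18, 18, -8] = [0, -8, 18, 18, -8] -> [0, -8, 18, 18, -8]
Output sum: 20

Answer: 20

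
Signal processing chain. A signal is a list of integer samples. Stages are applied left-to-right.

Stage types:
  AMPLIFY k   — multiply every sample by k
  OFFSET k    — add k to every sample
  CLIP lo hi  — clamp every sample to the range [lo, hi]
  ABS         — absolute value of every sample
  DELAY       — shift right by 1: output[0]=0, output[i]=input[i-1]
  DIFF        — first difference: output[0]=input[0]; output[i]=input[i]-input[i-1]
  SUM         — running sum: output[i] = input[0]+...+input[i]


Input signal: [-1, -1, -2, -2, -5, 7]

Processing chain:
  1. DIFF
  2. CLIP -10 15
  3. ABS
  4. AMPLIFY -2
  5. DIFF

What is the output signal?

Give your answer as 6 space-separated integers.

Answer: -2 2 -2 2 -6 -18

Derivation:
Input: [-1, -1, -2, -2, -5, 7]
Stage 1 (DIFF): s[0]=-1, -1--1=0, -2--1=-1, -2--2=0, -5--2=-3, 7--5=12 -> [-1, 0, -1, 0, -3, 12]
Stage 2 (CLIP -10 15): clip(-1,-10,15)=-1, clip(0,-10,15)=0, clip(-1,-10,15)=-1, clip(0,-10,15)=0, clip(-3,-10,15)=-3, clip(12,-10,15)=12 -> [-1, 0, -1, 0, -3, 12]
Stage 3 (ABS): |-1|=1, |0|=0, |-1|=1, |0|=0, |-3|=3, |12|=12 -> [1, 0, 1, 0, 3, 12]
Stage 4 (AMPLIFY -2): 1*-2=-2, 0*-2=0, 1*-2=-2, 0*-2=0, 3*-2=-6, 12*-2=-24 -> [-2, 0, -2, 0, -6, -24]
Stage 5 (DIFF): s[0]=-2, 0--2=2, -2-0=-2, 0--2=2, -6-0=-6, -24--6=-18 -> [-2, 2, -2, 2, -6, -18]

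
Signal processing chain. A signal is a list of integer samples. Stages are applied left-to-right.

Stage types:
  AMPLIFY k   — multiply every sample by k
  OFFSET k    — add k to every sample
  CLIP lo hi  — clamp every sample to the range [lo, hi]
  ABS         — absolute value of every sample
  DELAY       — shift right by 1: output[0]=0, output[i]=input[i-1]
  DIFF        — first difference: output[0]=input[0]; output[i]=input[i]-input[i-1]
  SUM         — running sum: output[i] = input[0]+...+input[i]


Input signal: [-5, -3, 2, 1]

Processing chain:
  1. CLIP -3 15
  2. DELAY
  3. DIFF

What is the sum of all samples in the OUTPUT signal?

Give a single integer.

Input: [-5, -3, 2, 1]
Stage 1 (CLIP -3 15): clip(-5,-3,15)=-3, clip(-3,-3,15)=-3, clip(2,-3,15)=2, clip(1,-3,15)=1 -> [-3, -3, 2, 1]
Stage 2 (DELAY): [0, -3, -3, 2] = [0, -3, -3, 2] -> [0, -3, -3, 2]
Stage 3 (DIFF): s[0]=0, -3-0=-3, -3--3=0, 2--3=5 -> [0, -3, 0, 5]
Output sum: 2

Answer: 2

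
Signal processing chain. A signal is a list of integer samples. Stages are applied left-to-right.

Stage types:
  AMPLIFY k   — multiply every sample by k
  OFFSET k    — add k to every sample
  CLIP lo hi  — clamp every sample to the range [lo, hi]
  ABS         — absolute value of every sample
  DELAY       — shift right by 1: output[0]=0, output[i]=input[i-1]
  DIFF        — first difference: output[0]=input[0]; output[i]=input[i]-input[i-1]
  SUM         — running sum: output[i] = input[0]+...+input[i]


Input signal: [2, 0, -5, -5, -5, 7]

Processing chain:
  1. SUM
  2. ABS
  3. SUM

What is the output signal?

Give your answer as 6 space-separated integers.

Input: [2, 0, -5, -5, -5, 7]
Stage 1 (SUM): sum[0..0]=2, sum[0..1]=2, sum[0..2]=-3, sum[0..3]=-8, sum[0..4]=-13, sum[0..5]=-6 -> [2, 2, -3, -8, -13, -6]
Stage 2 (ABS): |2|=2, |2|=2, |-3|=3, |-8|=8, |-13|=13, |-6|=6 -> [2, 2, 3, 8, 13, 6]
Stage 3 (SUM): sum[0..0]=2, sum[0..1]=4, sum[0..2]=7, sum[0..3]=15, sum[0..4]=28, sum[0..5]=34 -> [2, 4, 7, 15, 28, 34]

Answer: 2 4 7 15 28 34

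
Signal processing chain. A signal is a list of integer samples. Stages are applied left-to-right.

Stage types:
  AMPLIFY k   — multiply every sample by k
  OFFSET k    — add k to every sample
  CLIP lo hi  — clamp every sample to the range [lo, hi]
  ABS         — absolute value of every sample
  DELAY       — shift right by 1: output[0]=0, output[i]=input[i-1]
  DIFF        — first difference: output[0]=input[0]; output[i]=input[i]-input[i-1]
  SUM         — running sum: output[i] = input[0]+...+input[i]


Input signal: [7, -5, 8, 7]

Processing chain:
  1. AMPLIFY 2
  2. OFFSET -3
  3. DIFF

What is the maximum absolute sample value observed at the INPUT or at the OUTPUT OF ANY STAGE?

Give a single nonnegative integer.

Answer: 26

Derivation:
Input: [7, -5, 8, 7] (max |s|=8)
Stage 1 (AMPLIFY 2): 7*2=14, -5*2=-10, 8*2=16, 7*2=14 -> [14, -10, 16, 14] (max |s|=16)
Stage 2 (OFFSET -3): 14+-3=11, -10+-3=-13, 16+-3=13, 14+-3=11 -> [11, -13, 13, 11] (max |s|=13)
Stage 3 (DIFF): s[0]=11, -13-11=-24, 13--13=26, 11-13=-2 -> [11, -24, 26, -2] (max |s|=26)
Overall max amplitude: 26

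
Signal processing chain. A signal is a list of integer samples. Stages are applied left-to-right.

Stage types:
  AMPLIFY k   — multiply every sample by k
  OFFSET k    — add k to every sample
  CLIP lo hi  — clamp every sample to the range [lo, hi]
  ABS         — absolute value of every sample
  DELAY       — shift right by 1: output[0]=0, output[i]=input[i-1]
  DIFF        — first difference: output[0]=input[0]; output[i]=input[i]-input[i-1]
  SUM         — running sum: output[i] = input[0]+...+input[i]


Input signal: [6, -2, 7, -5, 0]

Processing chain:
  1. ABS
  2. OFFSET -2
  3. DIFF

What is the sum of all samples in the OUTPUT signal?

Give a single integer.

Answer: -2

Derivation:
Input: [6, -2, 7, -5, 0]
Stage 1 (ABS): |6|=6, |-2|=2, |7|=7, |-5|=5, |0|=0 -> [6, 2, 7, 5, 0]
Stage 2 (OFFSET -2): 6+-2=4, 2+-2=0, 7+-2=5, 5+-2=3, 0+-2=-2 -> [4, 0, 5, 3, -2]
Stage 3 (DIFF): s[0]=4, 0-4=-4, 5-0=5, 3-5=-2, -2-3=-5 -> [4, -4, 5, -2, -5]
Output sum: -2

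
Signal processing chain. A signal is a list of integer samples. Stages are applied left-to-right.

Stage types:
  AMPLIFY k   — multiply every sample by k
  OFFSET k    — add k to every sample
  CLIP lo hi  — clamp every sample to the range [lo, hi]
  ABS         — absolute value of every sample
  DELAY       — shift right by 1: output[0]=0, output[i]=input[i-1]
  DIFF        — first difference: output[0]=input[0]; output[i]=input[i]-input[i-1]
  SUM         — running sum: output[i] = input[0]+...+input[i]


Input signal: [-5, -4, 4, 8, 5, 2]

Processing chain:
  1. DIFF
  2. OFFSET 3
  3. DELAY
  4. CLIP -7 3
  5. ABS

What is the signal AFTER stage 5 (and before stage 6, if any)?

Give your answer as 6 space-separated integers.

Input: [-5, -4, 4, 8, 5, 2]
Stage 1 (DIFF): s[0]=-5, -4--5=1, 4--4=8, 8-4=4, 5-8=-3, 2-5=-3 -> [-5, 1, 8, 4, -3, -3]
Stage 2 (OFFSET 3): -5+3=-2, 1+3=4, 8+3=11, 4+3=7, -3+3=0, -3+3=0 -> [-2, 4, 11, 7, 0, 0]
Stage 3 (DELAY): [0, -2, 4, 11, 7, 0] = [0, -2, 4, 11, 7, 0] -> [0, -2, 4, 11, 7, 0]
Stage 4 (CLIP -7 3): clip(0,-7,3)=0, clip(-2,-7,3)=-2, clip(4,-7,3)=3, clip(11,-7,3)=3, clip(7,-7,3)=3, clip(0,-7,3)=0 -> [0, -2, 3, 3, 3, 0]
Stage 5 (ABS): |0|=0, |-2|=2, |3|=3, |3|=3, |3|=3, |0|=0 -> [0, 2, 3, 3, 3, 0]

Answer: 0 2 3 3 3 0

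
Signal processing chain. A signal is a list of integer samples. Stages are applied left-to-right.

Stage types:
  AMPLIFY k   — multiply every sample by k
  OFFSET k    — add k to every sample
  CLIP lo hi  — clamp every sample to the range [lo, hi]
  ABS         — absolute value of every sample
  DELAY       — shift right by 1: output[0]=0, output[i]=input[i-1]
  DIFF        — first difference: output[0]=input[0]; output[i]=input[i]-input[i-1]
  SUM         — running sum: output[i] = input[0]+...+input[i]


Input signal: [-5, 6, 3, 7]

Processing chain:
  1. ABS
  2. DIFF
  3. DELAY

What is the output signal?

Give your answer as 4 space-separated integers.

Input: [-5, 6, 3, 7]
Stage 1 (ABS): |-5|=5, |6|=6, |3|=3, |7|=7 -> [5, 6, 3, 7]
Stage 2 (DIFF): s[0]=5, 6-5=1, 3-6=-3, 7-3=4 -> [5, 1, -3, 4]
Stage 3 (DELAY): [0, 5, 1, -3] = [0, 5, 1, -3] -> [0, 5, 1, -3]

Answer: 0 5 1 -3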